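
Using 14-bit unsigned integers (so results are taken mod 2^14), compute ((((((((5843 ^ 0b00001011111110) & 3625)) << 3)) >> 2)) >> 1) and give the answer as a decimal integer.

5843 = 01011011010011
0b00001011111110 = 00001011111110
→ ^ → 01010000101101 = 5165
3625 = 00111000101001
→ & → 00010000101001 = 1065
→ << 3 (mod 2^14) → 10000101001000 = 8520
→ >> 2 → 00100001010010 = 2130
→ >> 1 → 00010000101001 = 1065

1065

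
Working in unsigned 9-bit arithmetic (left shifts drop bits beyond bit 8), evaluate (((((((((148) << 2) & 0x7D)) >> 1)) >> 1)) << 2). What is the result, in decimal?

80

148 = 010010100
→ << 2 (mod 2^9) → 001010000 = 80
0x7D = 001111101
→ & → 001010000 = 80
→ >> 1 → 000101000 = 40
→ >> 1 → 000010100 = 20
→ << 2 (mod 2^9) → 001010000 = 80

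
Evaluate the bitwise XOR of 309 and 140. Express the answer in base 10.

441

309 = 100110101
140 = 010001100
XOR → 110111001 = 441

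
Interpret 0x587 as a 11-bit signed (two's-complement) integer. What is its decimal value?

-633

pattern = 10110000111 (MSB is 1 ⇒ negative)
Invert: 01001111000, add 1 → 01001111001 = 633, so the value is -633.
(Equivalently: 1415 - 2^11 = 1415 - 2048 = -633.)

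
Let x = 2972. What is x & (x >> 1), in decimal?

x = 101110011100 = 2972
x>>1 = 010111001110
AND  = 000110001100 = 396
(x & (x >> 1) has a 1 wherever x has two consecutive 1 bits.)

396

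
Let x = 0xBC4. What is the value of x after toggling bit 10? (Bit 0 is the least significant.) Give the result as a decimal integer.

x = 101111000100
bit 10 is currently 0; toggle it via x ^ (1 << 10) = x ^ 1024
→ 111111000100 = 4036

4036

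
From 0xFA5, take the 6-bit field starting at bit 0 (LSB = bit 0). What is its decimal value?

v = 111110100101
Shift right by 0: 111110100101
Mask low 6 bits: 100101 = 37

37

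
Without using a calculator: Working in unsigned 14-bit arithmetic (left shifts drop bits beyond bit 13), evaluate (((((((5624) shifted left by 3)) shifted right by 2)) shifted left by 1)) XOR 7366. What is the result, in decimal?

5624 = 01010111111000
→ shifted left by 3 (mod 2^14) → 10111111000000 = 12224
→ shifted right by 2 → 00101111110000 = 3056
→ shifted left by 1 (mod 2^14) → 01011111100000 = 6112
7366 = 01110011000110
→ XOR → 00101100100110 = 2854

2854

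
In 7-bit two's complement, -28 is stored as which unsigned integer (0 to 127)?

28 in 7 bits: 0011100
Invert: 1100011
Add 1:  1100100 = 100
(Check: 2^7 - 28 = 128 - 28 = 100.)

100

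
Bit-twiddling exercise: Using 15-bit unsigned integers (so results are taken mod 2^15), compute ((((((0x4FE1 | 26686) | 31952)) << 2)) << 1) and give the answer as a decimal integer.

32760

0x4FE1 = 100111111100001
26686 = 110100000111110
→ | → 110111111111111 = 28671
31952 = 111110011010000
→ | → 111111111111111 = 32767
→ << 2 (mod 2^15) → 111111111111100 = 32764
→ << 1 (mod 2^15) → 111111111111000 = 32760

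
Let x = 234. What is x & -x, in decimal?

2

x = 11101010 = 234
-x (two's complement) = …00010110
AND   = 00000010 = 2
(x & -x isolates the lowest set bit of x.)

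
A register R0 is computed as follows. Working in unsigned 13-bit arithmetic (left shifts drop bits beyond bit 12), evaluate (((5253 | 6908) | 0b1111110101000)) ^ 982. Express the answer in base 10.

7211

5253 = 1010010000101
6908 = 1101011111100
→ | → 1111011111101 = 7933
0b1111110101000 = 1111110101000
→ | → 1111111111101 = 8189
982 = 0001111010110
→ ^ → 1110000101011 = 7211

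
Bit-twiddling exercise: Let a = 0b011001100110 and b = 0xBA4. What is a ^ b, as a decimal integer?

3522

a = 011001100110
0xBA4 = 101110100100
XOR → 110111000010 = 3522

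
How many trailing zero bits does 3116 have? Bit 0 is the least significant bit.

3116 = 110000101100
Trailing zeros: 2, so the lowest set bit is bit 2 (value 4).

2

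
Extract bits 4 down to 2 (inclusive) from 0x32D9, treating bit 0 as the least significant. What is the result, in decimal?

6

v = 011001011011001
Shift right by 2: 0110010110110
Mask low 3 bits: 110 = 6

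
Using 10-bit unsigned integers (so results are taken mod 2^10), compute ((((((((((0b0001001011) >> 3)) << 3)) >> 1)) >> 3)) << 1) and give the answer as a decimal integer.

0b0001001011 = 0001001011
→ >> 3 → 0000001001 = 9
→ << 3 (mod 2^10) → 0001001000 = 72
→ >> 1 → 0000100100 = 36
→ >> 3 → 0000000100 = 4
→ << 1 (mod 2^10) → 0000001000 = 8

8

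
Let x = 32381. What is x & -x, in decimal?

x = 111111001111101 = 32381
-x (two's complement) = …000000110000011
AND   = 000000000000001 = 1
(x & -x isolates the lowest set bit of x.)

1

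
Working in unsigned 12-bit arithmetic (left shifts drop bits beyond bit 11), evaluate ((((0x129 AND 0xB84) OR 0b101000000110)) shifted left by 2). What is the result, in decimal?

0x129 = 000100101001
0xB84 = 101110000100
→ AND → 000100000000 = 256
0b101000000110 = 101000000110
→ OR → 101100000110 = 2822
→ shifted left by 2 (mod 2^12) → 110000011000 = 3096

3096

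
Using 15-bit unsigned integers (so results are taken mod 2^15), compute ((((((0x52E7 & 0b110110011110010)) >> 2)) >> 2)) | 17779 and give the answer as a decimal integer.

0x52E7 = 101001011100111
0b110110011110010 = 110110011110010
→ & → 100000011100010 = 16610
→ >> 2 → 001000000111000 = 4152
→ >> 2 → 000010000001110 = 1038
17779 = 100010101110011
→ | → 100010101111111 = 17791

17791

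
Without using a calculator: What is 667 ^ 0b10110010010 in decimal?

1801

667 = 01010011011
b = 10110010010
XOR → 11100001001 = 1801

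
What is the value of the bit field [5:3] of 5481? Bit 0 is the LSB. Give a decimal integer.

v = 01010101101001
Shift right by 3: 01010101101
Mask low 3 bits: 101 = 5

5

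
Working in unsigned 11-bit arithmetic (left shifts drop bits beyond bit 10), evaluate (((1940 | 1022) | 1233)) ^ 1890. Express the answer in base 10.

157

1940 = 11110010100
1022 = 01111111110
→ | → 11111111110 = 2046
1233 = 10011010001
→ | → 11111111111 = 2047
1890 = 11101100010
→ ^ → 00010011101 = 157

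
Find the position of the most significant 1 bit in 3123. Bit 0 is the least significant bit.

3123 = 110000110011
The topmost 1 is at position 11 (since 2^11 = 2048 ≤ 3123 < 4096).

11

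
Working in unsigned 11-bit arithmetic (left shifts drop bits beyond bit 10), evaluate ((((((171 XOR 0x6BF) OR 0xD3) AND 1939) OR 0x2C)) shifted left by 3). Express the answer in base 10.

171 = 00010101011
0x6BF = 11010111111
→ XOR → 11000010100 = 1556
0xD3 = 00011010011
→ OR → 11011010111 = 1751
1939 = 11110010011
→ AND → 11010010011 = 1683
0x2C = 00000101100
→ OR → 11010111111 = 1727
→ shifted left by 3 (mod 2^11) → 10111111000 = 1528

1528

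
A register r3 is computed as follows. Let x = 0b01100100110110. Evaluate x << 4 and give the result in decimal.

x = 00001100100110110
shift left by 4 → 11001001101100000 = 103264
(equivalently, 6454 × 2^4 = 6454 × 16)

103264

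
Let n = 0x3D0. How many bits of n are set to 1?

0x3D0 = 1111010000
Count the 1s: 1 + 1 + 1 + 1 + 1 = 5

5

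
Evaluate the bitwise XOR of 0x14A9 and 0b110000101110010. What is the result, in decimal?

30171

0x14A9 = 001010010101001
b = 110000101110010
XOR → 111010111011011 = 30171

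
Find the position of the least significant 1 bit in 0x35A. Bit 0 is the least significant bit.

1

0x35A = 1101011010
Trailing zeros: 1, so the lowest set bit is bit 1 (value 2).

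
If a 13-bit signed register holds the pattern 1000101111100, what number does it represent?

pattern = 1000101111100 (MSB is 1 ⇒ negative)
Invert: 0111010000011, add 1 → 0111010000100 = 3716, so the value is -3716.
(Equivalently: 4476 - 2^13 = 4476 - 8192 = -3716.)

-3716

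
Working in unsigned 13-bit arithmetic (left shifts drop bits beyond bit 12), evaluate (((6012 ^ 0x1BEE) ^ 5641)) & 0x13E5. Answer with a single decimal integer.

4737

6012 = 1011101111100
0x1BEE = 1101111101110
→ ^ → 0110010010010 = 3218
5641 = 1011000001001
→ ^ → 1101010011011 = 6811
0x13E5 = 1001111100101
→ & → 1001010000001 = 4737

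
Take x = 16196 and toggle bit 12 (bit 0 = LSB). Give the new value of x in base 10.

12100

x = 011111101000100
bit 12 is currently 1; toggle it via x ^ (1 << 12) = x ^ 4096
→ 010111101000100 = 12100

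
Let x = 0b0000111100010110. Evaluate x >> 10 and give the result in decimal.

3

x = 111100010110
shift right by 10 → 000000000011 = 3
(equivalently, floor(3862 / 1024))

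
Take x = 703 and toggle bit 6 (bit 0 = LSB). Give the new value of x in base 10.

x = 1010111111
bit 6 is currently 0; toggle it via x ^ (1 << 6) = x ^ 64
→ 1011111111 = 767

767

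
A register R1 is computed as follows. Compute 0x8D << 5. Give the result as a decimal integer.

4512

0x8D = 0000010001101
shift left by 5 → 1000110100000 = 4512
(equivalently, 141 × 2^5 = 141 × 32)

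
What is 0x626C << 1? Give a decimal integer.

50392

0x626C = 0110001001101100
shift left by 1 → 1100010011011000 = 50392
(equivalently, 25196 × 2^1 = 25196 × 2)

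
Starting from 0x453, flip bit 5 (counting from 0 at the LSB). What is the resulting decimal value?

1139

x = 10001010011
bit 5 is currently 0; toggle it via x ^ (1 << 5) = x ^ 32
→ 10001110011 = 1139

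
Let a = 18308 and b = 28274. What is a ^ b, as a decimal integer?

18308 = 100011110000100
28274 = 110111001110010
XOR → 010100111110110 = 10742

10742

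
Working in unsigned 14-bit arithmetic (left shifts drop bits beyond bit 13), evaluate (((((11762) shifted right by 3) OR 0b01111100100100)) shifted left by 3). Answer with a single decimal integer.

11762 = 10110111110010
→ shifted right by 3 → 00010110111110 = 1470
0b01111100100100 = 01111100100100
→ OR → 01111110111110 = 8126
→ shifted left by 3 (mod 2^14) → 11110111110000 = 15856

15856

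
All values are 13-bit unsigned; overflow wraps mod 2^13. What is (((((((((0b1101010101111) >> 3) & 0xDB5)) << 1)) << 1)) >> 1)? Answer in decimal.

554

0b1101010101111 = 1101010101111
→ >> 3 → 0001101010101 = 853
0xDB5 = 0110110110101
→ & → 0000100010101 = 277
→ << 1 (mod 2^13) → 0001000101010 = 554
→ << 1 (mod 2^13) → 0010001010100 = 1108
→ >> 1 → 0001000101010 = 554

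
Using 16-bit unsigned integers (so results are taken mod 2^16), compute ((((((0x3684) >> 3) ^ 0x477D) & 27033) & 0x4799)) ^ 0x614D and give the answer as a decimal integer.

8388

0x3684 = 0011011010000100
→ >> 3 → 0000011011010000 = 1744
0x477D = 0100011101111101
→ ^ → 0100000110101101 = 16813
27033 = 0110100110011001
→ & → 0100000110001001 = 16777
0x4799 = 0100011110011001
→ & → 0100000110001001 = 16777
0x614D = 0110000101001101
→ ^ → 0010000011000100 = 8388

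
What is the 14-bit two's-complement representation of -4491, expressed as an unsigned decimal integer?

11893

4491 in 14 bits: 01000110001011
Invert: 10111001110100
Add 1:  10111001110101 = 11893
(Check: 2^14 - 4491 = 16384 - 4491 = 11893.)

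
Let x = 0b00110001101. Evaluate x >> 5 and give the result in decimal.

x = 110001101
shift right by 5 → 000001100 = 12
(equivalently, floor(397 / 32))

12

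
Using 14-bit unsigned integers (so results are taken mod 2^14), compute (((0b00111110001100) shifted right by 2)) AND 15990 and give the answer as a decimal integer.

0b00111110001100 = 00111110001100
→ shifted right by 2 → 00001111100011 = 995
15990 = 11111001110110
→ AND → 00001001100010 = 610

610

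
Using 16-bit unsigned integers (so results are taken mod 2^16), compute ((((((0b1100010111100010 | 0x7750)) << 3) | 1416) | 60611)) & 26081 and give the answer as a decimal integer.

0b1100010111100010 = 1100010111100010
0x7750 = 0111011101010000
→ | → 1111011111110010 = 63474
→ << 3 (mod 2^16) → 1011111110010000 = 49040
1416 = 0000010110001000
→ | → 1011111110011000 = 49048
60611 = 1110110011000011
→ | → 1111111111011011 = 65499
26081 = 0110010111100001
→ & → 0110010111000001 = 26049

26049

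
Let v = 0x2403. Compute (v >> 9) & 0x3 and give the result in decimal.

2

v = 10010000000011
Shift right by 9: 10010
Mask low 2 bits: 10 = 2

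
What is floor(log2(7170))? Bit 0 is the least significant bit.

12

7170 = 1110000000010
The topmost 1 is at position 12 (since 2^12 = 4096 ≤ 7170 < 8192).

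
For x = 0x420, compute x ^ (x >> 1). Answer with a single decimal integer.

1584

x = 10000100000 = 1056
x>>1 = 01000010000
XOR  = 11000110000 = 1584
(x ^ (x >> 1) gives the standard binary-reflected Gray code of x.)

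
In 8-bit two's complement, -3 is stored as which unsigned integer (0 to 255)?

3 in 8 bits: 00000011
Invert: 11111100
Add 1:  11111101 = 253
(Check: 2^8 - 3 = 256 - 3 = 253.)

253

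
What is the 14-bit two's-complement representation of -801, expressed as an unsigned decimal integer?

15583

801 in 14 bits: 00001100100001
Invert: 11110011011110
Add 1:  11110011011111 = 15583
(Check: 2^14 - 801 = 16384 - 801 = 15583.)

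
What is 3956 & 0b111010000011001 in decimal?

3956 = 000111101110100
b = 111010000011001
AND → 000010000010000 = 1040

1040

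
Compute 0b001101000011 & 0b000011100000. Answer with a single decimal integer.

a = 1101000011
b = 0011100000
AND → 0001000000 = 64

64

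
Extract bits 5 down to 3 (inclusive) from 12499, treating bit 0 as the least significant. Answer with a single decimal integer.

v = 11000011010011
Shift right by 3: 11000011010
Mask low 3 bits: 010 = 2

2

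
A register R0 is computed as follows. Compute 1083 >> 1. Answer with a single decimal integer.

1083 = 10000111011
shift right by 1 → 01000011101 = 541
(equivalently, floor(1083 / 2))

541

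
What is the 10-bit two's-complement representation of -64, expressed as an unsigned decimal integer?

64 in 10 bits: 0001000000
Invert: 1110111111
Add 1:  1111000000 = 960
(Check: 2^10 - 64 = 1024 - 64 = 960.)

960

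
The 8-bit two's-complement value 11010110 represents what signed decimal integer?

-42

pattern = 11010110 (MSB is 1 ⇒ negative)
Invert: 00101001, add 1 → 00101010 = 42, so the value is -42.
(Equivalently: 214 - 2^8 = 214 - 256 = -42.)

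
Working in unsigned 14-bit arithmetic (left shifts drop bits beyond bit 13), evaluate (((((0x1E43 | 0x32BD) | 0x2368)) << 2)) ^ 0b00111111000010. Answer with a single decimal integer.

12350

0x1E43 = 01111001000011
0x32BD = 11001010111101
→ | → 11111011111111 = 16127
0x2368 = 10001101101000
→ | → 11111111111111 = 16383
→ << 2 (mod 2^14) → 11111111111100 = 16380
0b00111111000010 = 00111111000010
→ ^ → 11000000111110 = 12350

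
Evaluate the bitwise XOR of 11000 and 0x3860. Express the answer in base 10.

4760

11000 = 10101011111000
0x3860 = 11100001100000
XOR → 01001010011000 = 4760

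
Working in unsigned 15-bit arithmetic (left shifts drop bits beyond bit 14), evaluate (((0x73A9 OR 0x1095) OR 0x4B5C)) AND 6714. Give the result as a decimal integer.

6712

0x73A9 = 111001110101001
0x1095 = 001000010010101
→ OR → 111001110111101 = 29629
0x4B5C = 100101101011100
→ OR → 111101111111101 = 31741
6714 = 001101000111010
→ AND → 001101000111000 = 6712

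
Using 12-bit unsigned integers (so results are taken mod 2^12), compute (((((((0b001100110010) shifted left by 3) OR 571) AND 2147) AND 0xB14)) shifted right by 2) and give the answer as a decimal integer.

512

0b001100110010 = 001100110010
→ shifted left by 3 (mod 2^12) → 100110010000 = 2448
571 = 001000111011
→ OR → 101110111011 = 3003
2147 = 100001100011
→ AND → 100000100011 = 2083
0xB14 = 101100010100
→ AND → 100000000000 = 2048
→ shifted right by 2 → 001000000000 = 512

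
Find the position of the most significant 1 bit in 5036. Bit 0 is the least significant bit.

12

5036 = 1001110101100
The topmost 1 is at position 12 (since 2^12 = 4096 ≤ 5036 < 8192).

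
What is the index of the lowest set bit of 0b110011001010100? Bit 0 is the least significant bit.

0b110011001010100 = 110011001010100
Trailing zeros: 2, so the lowest set bit is bit 2 (value 4).

2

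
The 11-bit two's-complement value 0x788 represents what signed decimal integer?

-120

pattern = 11110001000 (MSB is 1 ⇒ negative)
Invert: 00001110111, add 1 → 00001111000 = 120, so the value is -120.
(Equivalently: 1928 - 2^11 = 1928 - 2048 = -120.)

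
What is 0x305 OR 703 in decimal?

0x305 = 1100000101
703 = 1010111111
 OR → 1110111111 = 959

959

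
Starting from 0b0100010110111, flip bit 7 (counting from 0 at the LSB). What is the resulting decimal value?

2103

x = 0100010110111
bit 7 is currently 1; toggle it via x ^ (1 << 7) = x ^ 128
→ 0100000110111 = 2103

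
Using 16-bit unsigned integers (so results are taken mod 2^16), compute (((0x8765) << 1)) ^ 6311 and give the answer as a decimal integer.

5741

0x8765 = 1000011101100101
→ << 1 (mod 2^16) → 0000111011001010 = 3786
6311 = 0001100010100111
→ ^ → 0001011001101101 = 5741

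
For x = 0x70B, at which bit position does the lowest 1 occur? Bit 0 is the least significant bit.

0x70B = 11100001011
Trailing zeros: 0, so the lowest set bit is bit 0 (value 1).

0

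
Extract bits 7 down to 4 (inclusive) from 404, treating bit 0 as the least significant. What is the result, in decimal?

v = 0000110010100
Shift right by 4: 000011001
Mask low 4 bits: 1001 = 9

9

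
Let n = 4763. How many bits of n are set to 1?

7

4763 = 1001010011011
Count the 1s: 1 + 1 + 1 + 1 + 1 + 1 + 1 = 7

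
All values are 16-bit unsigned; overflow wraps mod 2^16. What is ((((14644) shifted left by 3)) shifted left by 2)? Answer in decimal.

9856

14644 = 0011100100110100
→ shifted left by 3 (mod 2^16) → 1100100110100000 = 51616
→ shifted left by 2 (mod 2^16) → 0010011010000000 = 9856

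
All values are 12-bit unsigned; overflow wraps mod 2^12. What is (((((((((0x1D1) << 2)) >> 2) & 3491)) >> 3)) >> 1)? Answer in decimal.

24

0x1D1 = 000111010001
→ << 2 (mod 2^12) → 011101000100 = 1860
→ >> 2 → 000111010001 = 465
3491 = 110110100011
→ & → 000110000001 = 385
→ >> 3 → 000000110000 = 48
→ >> 1 → 000000011000 = 24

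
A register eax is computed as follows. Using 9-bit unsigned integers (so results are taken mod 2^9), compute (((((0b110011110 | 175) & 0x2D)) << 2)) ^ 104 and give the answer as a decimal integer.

220

0b110011110 = 110011110
175 = 010101111
→ | → 110111111 = 447
0x2D = 000101101
→ & → 000101101 = 45
→ << 2 (mod 2^9) → 010110100 = 180
104 = 001101000
→ ^ → 011011100 = 220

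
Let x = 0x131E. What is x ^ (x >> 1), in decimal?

6801

x = 1001100011110 = 4894
x>>1 = 0100110001111
XOR  = 1101010010001 = 6801
(x ^ (x >> 1) gives the standard binary-reflected Gray code of x.)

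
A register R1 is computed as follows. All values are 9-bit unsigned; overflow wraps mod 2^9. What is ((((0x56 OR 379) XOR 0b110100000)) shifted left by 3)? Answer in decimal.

0x56 = 001010110
379 = 101111011
→ OR → 101111111 = 383
0b110100000 = 110100000
→ XOR → 011011111 = 223
→ shifted left by 3 (mod 2^9) → 011111000 = 248

248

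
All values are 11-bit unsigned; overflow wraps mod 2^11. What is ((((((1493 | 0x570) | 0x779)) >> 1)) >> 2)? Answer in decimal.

255

1493 = 10111010101
0x570 = 10101110000
→ | → 10111110101 = 1525
0x779 = 11101111001
→ | → 11111111101 = 2045
→ >> 1 → 01111111110 = 1022
→ >> 2 → 00011111111 = 255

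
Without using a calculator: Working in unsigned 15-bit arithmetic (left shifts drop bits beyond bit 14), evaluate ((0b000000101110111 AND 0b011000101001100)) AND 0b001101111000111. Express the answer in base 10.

0b000000101110111 = 000000101110111
0b011000101001100 = 011000101001100
→ AND → 000000101000100 = 324
0b001101111000111 = 001101111000111
→ AND → 000000101000100 = 324

324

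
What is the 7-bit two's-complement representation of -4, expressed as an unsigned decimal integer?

4 in 7 bits: 0000100
Invert: 1111011
Add 1:  1111100 = 124
(Check: 2^7 - 4 = 128 - 4 = 124.)

124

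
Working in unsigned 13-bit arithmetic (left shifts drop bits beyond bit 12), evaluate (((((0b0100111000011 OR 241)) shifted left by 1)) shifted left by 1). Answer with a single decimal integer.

1996

0b0100111000011 = 0100111000011
241 = 0000011110001
→ OR → 0100111110011 = 2547
→ shifted left by 1 (mod 2^13) → 1001111100110 = 5094
→ shifted left by 1 (mod 2^13) → 0011111001100 = 1996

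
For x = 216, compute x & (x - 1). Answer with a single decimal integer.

208

x = 11011000 = 216
x - 1 = 11010111
AND   = 11010000 = 208
(x & (x - 1) clears the lowest set bit of x.)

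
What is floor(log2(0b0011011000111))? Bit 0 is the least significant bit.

0b0011011000111 = 11011000111
The topmost 1 is at position 10 (since 2^10 = 1024 ≤ 1735 < 2048).

10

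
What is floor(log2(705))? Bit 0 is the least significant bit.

705 = 1011000001
The topmost 1 is at position 9 (since 2^9 = 512 ≤ 705 < 1024).

9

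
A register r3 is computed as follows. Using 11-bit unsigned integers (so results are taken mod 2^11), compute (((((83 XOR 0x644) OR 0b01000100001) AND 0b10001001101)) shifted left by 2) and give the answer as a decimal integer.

20

83 = 00001010011
0x644 = 11001000100
→ XOR → 11000010111 = 1559
0b01000100001 = 01000100001
→ OR → 11000110111 = 1591
0b10001001101 = 10001001101
→ AND → 10000000101 = 1029
→ shifted left by 2 (mod 2^11) → 00000010100 = 20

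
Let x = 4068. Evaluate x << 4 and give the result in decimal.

4068 = 0000111111100100
shift left by 4 → 1111111001000000 = 65088
(equivalently, 4068 × 2^4 = 4068 × 16)

65088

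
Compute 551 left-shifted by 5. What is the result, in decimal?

17632

551 = 000001000100111
shift left by 5 → 100010011100000 = 17632
(equivalently, 551 × 2^5 = 551 × 32)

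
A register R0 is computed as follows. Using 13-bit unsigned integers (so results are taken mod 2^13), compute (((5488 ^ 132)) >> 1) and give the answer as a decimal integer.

2810

5488 = 1010101110000
132 = 0000010000100
→ ^ → 1010111110100 = 5620
→ >> 1 → 0101011111010 = 2810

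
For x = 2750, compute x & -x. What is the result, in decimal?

x = 101010111110 = 2750
-x (two's complement) = …010101000010
AND   = 000000000010 = 2
(x & -x isolates the lowest set bit of x.)

2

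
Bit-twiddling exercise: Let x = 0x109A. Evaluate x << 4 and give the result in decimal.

68000

0x109A = 00001000010011010
shift left by 4 → 10000100110100000 = 68000
(equivalently, 4250 × 2^4 = 4250 × 16)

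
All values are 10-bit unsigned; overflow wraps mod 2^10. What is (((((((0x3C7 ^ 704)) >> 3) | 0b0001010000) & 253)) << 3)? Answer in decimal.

0x3C7 = 1111000111
704 = 1011000000
→ ^ → 0100000111 = 263
→ >> 3 → 0000100000 = 32
0b0001010000 = 0001010000
→ | → 0001110000 = 112
253 = 0011111101
→ & → 0001110000 = 112
→ << 3 (mod 2^10) → 1110000000 = 896

896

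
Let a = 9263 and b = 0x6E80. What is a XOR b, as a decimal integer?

9263 = 010010000101111
0x6E80 = 110111010000000
XOR → 100101010101111 = 19119

19119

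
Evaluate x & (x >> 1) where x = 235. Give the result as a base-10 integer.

97

x = 11101011 = 235
x>>1 = 01110101
AND  = 01100001 = 97
(x & (x >> 1) has a 1 wherever x has two consecutive 1 bits.)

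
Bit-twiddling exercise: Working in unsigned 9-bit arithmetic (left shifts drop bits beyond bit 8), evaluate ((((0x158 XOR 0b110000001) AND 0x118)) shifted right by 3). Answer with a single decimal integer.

3

0x158 = 101011000
0b110000001 = 110000001
→ XOR → 011011001 = 217
0x118 = 100011000
→ AND → 000011000 = 24
→ shifted right by 3 → 000000011 = 3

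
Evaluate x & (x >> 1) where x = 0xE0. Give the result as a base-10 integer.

x = 11100000 = 224
x>>1 = 01110000
AND  = 01100000 = 96
(x & (x >> 1) has a 1 wherever x has two consecutive 1 bits.)

96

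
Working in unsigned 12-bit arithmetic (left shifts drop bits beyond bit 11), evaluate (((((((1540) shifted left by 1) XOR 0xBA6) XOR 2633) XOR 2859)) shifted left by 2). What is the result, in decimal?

2864

1540 = 011000000100
→ shifted left by 1 (mod 2^12) → 110000001000 = 3080
0xBA6 = 101110100110
→ XOR → 011110101110 = 1966
2633 = 101001001001
→ XOR → 110111100111 = 3559
2859 = 101100101011
→ XOR → 011011001100 = 1740
→ shifted left by 2 (mod 2^12) → 101100110000 = 2864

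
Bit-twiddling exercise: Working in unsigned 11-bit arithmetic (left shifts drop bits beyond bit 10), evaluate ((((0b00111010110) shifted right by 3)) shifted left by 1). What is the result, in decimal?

116

0b00111010110 = 00111010110
→ shifted right by 3 → 00000111010 = 58
→ shifted left by 1 (mod 2^11) → 00001110100 = 116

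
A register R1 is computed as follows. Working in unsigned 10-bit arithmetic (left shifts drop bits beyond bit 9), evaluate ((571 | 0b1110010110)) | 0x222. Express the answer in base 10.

571 = 1000111011
0b1110010110 = 1110010110
→ | → 1110111111 = 959
0x222 = 1000100010
→ | → 1110111111 = 959

959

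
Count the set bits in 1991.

8

1991 = 11111000111
Count the 1s: 1 + 1 + 1 + 1 + 1 + 1 + 1 + 1 = 8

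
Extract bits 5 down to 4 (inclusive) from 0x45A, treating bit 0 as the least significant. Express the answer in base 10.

v = 0010001011010
Shift right by 4: 001000101
Mask low 2 bits: 01 = 1

1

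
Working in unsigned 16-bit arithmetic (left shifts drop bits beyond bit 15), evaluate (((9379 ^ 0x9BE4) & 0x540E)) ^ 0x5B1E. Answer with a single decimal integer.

9379 = 0010010010100011
0x9BE4 = 1001101111100100
→ ^ → 1011111101000111 = 48967
0x540E = 0101010000001110
→ & → 0001010000000110 = 5126
0x5B1E = 0101101100011110
→ ^ → 0100111100011000 = 20248

20248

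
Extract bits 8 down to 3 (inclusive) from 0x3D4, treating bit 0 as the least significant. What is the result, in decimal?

58

v = 1111010100
Shift right by 3: 1111010
Mask low 6 bits: 111010 = 58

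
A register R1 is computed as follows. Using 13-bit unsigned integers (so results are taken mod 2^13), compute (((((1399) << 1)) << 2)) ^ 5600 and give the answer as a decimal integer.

7768

1399 = 0010101110111
→ << 1 (mod 2^13) → 0101011101110 = 2798
→ << 2 (mod 2^13) → 0101110111000 = 3000
5600 = 1010111100000
→ ^ → 1111001011000 = 7768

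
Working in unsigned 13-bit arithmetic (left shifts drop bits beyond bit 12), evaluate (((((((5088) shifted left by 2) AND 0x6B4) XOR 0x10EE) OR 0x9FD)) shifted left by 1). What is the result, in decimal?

8190

5088 = 1001111100000
→ shifted left by 2 (mod 2^13) → 0111110000000 = 3968
0x6B4 = 0011010110100
→ AND → 0011010000000 = 1664
0x10EE = 1000011101110
→ XOR → 1011001101110 = 5742
0x9FD = 0100111111101
→ OR → 1111111111111 = 8191
→ shifted left by 1 (mod 2^13) → 1111111111110 = 8190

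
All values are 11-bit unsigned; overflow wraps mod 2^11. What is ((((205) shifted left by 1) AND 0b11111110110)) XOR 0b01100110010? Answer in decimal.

672

205 = 00011001101
→ shifted left by 1 (mod 2^11) → 00110011010 = 410
0b11111110110 = 11111110110
→ AND → 00110010010 = 402
0b01100110010 = 01100110010
→ XOR → 01010100000 = 672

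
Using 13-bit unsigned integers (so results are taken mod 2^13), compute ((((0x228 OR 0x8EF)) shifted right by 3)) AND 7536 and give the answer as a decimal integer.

336

0x228 = 0001000101000
0x8EF = 0100011101111
→ OR → 0101011101111 = 2799
→ shifted right by 3 → 0000101011101 = 349
7536 = 1110101110000
→ AND → 0000101010000 = 336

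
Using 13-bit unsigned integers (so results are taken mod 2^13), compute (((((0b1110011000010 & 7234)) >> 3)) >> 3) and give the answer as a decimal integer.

0b1110011000010 = 1110011000010
7234 = 1110001000010
→ & → 1110001000010 = 7234
→ >> 3 → 0001110001000 = 904
→ >> 3 → 0000001110001 = 113

113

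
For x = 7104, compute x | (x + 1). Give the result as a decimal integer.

7105

x = 1101111000000 = 7104
x + 1 = 1101111000001
OR    = 1101111000001 = 7105
(x | (x + 1) sets the lowest cleared bit.)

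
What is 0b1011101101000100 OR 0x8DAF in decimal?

49135

a = 1011101101000100
0x8DAF = 1000110110101111
 OR → 1011111111101111 = 49135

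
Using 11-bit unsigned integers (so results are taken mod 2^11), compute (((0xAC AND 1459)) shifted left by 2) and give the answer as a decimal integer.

0xAC = 00010101100
1459 = 10110110011
→ AND → 00010100000 = 160
→ shifted left by 2 (mod 2^11) → 01010000000 = 640

640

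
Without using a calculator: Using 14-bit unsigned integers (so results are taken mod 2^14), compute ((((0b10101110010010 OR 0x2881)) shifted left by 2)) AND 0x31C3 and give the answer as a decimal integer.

8256

0b10101110010010 = 10101110010010
0x2881 = 10100010000001
→ OR → 10101110010011 = 11155
→ shifted left by 2 (mod 2^14) → 10111001001100 = 11852
0x31C3 = 11000111000011
→ AND → 10000001000000 = 8256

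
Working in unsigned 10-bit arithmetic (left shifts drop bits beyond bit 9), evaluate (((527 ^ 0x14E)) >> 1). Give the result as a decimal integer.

416

527 = 1000001111
0x14E = 0101001110
→ ^ → 1101000001 = 833
→ >> 1 → 0110100000 = 416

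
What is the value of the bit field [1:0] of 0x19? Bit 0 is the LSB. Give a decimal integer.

1

v = 00011001
Shift right by 0: 00011001
Mask low 2 bits: 01 = 1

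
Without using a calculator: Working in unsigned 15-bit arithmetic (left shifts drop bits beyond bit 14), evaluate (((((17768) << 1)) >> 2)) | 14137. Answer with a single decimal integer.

14269

17768 = 100010101101000
→ << 1 (mod 2^15) → 000101011010000 = 2768
→ >> 2 → 000001010110100 = 692
14137 = 011011100111001
→ | → 011011110111101 = 14269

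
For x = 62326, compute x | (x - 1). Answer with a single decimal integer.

62327

x = 1111001101110110 = 62326
x - 1 = 1111001101110101
OR    = 1111001101110111 = 62327
(x | (x - 1) sets all bits below the lowest set bit.)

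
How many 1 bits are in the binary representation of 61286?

61286 = 1110111101100110
Count the 1s: 1 + 1 + 1 + 1 + 1 + 1 + 1 + 1 + 1 + 1 + 1 = 11

11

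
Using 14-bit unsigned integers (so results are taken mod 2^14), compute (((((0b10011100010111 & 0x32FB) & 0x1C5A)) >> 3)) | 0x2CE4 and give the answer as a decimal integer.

0b10011100010111 = 10011100010111
0x32FB = 11001011111011
→ & → 10001000010011 = 8723
0x1C5A = 01110001011010
→ & → 00000000010010 = 18
→ >> 3 → 00000000000010 = 2
0x2CE4 = 10110011100100
→ | → 10110011100110 = 11494

11494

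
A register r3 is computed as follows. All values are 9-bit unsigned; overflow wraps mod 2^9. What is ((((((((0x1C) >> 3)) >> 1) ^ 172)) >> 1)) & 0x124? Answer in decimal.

4

0x1C = 000011100
→ >> 3 → 000000011 = 3
→ >> 1 → 000000001 = 1
172 = 010101100
→ ^ → 010101101 = 173
→ >> 1 → 001010110 = 86
0x124 = 100100100
→ & → 000000100 = 4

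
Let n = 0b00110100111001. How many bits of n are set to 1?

7

n = 110100111001
Count the 1s: 1 + 1 + 1 + 1 + 1 + 1 + 1 = 7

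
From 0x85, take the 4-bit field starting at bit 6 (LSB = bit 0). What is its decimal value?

2

v = 000010000101
Shift right by 6: 000010
Mask low 4 bits: 0010 = 2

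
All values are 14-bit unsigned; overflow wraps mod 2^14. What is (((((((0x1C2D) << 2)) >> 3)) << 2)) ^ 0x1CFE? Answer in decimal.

0x1C2D = 01110000101101
→ << 2 (mod 2^14) → 11000010110100 = 12468
→ >> 3 → 00011000010110 = 1558
→ << 2 (mod 2^14) → 01100001011000 = 6232
0x1CFE = 01110011111110
→ ^ → 00010010100110 = 1190

1190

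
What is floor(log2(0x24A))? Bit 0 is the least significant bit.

9

0x24A = 1001001010
The topmost 1 is at position 9 (since 2^9 = 512 ≤ 586 < 1024).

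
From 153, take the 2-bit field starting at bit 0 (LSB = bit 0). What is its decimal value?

v = 000010011001
Shift right by 0: 000010011001
Mask low 2 bits: 01 = 1

1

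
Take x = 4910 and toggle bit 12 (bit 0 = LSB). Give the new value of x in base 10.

814

x = 1001100101110
bit 12 is currently 1; toggle it via x ^ (1 << 12) = x ^ 4096
→ 0001100101110 = 814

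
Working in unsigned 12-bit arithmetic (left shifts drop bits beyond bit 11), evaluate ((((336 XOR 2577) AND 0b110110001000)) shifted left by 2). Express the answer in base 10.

336 = 000101010000
2577 = 101000010001
→ XOR → 101101000001 = 2881
0b110110001000 = 110110001000
→ AND → 100100000000 = 2304
→ shifted left by 2 (mod 2^12) → 010000000000 = 1024

1024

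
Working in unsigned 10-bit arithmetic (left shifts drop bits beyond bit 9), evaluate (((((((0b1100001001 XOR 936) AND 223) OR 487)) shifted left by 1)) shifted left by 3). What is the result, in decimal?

624

0b1100001001 = 1100001001
936 = 1110101000
→ XOR → 0010100001 = 161
223 = 0011011111
→ AND → 0010000001 = 129
487 = 0111100111
→ OR → 0111100111 = 487
→ shifted left by 1 (mod 2^10) → 1111001110 = 974
→ shifted left by 3 (mod 2^10) → 1001110000 = 624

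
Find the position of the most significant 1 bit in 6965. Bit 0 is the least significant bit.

6965 = 1101100110101
The topmost 1 is at position 12 (since 2^12 = 4096 ≤ 6965 < 8192).

12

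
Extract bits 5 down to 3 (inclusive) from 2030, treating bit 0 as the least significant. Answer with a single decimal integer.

5

v = 011111101110
Shift right by 3: 011111101
Mask low 3 bits: 101 = 5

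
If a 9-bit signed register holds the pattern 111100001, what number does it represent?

pattern = 111100001 (MSB is 1 ⇒ negative)
Invert: 000011110, add 1 → 000011111 = 31, so the value is -31.
(Equivalently: 481 - 2^9 = 481 - 512 = -31.)

-31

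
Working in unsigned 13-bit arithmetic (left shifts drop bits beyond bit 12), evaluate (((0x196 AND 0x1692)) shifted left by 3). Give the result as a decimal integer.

1168

0x196 = 0000110010110
0x1692 = 1011010010010
→ AND → 0000010010010 = 146
→ shifted left by 3 (mod 2^13) → 0010010010000 = 1168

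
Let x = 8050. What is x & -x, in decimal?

x = 1111101110010 = 8050
-x (two's complement) = …0000010001110
AND   = 0000000000010 = 2
(x & -x isolates the lowest set bit of x.)

2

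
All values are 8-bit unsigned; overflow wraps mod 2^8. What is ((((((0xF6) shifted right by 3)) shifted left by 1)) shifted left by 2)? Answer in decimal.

240

0xF6 = 11110110
→ shifted right by 3 → 00011110 = 30
→ shifted left by 1 (mod 2^8) → 00111100 = 60
→ shifted left by 2 (mod 2^8) → 11110000 = 240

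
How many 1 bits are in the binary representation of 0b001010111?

n = 1010111
Count the 1s: 1 + 1 + 1 + 1 + 1 = 5

5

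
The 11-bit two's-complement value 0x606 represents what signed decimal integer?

-506

pattern = 11000000110 (MSB is 1 ⇒ negative)
Invert: 00111111001, add 1 → 00111111010 = 506, so the value is -506.
(Equivalently: 1542 - 2^11 = 1542 - 2048 = -506.)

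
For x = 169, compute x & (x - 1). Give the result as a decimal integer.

168

x = 10101001 = 169
x - 1 = 10101000
AND   = 10101000 = 168
(x & (x - 1) clears the lowest set bit of x.)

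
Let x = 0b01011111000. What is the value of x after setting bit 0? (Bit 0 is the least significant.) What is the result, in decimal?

761

x = 01011111000
bit 0 is currently 0; set it via x | (1 << 0) = x | 1
→ 01011111001 = 761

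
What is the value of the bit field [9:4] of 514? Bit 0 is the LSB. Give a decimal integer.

32

v = 001000000010
Shift right by 4: 00100000
Mask low 6 bits: 100000 = 32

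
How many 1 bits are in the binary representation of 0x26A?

5

0x26A = 1001101010
Count the 1s: 1 + 1 + 1 + 1 + 1 = 5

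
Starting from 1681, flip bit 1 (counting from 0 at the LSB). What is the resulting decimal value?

1683

x = 011010010001
bit 1 is currently 0; toggle it via x ^ (1 << 1) = x ^ 2
→ 011010010011 = 1683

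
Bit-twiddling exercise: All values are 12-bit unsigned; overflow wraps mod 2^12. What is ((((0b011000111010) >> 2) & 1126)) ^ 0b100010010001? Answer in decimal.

0b011000111010 = 011000111010
→ >> 2 → 000110001110 = 398
1126 = 010001100110
→ & → 000000000110 = 6
0b100010010001 = 100010010001
→ ^ → 100010010111 = 2199

2199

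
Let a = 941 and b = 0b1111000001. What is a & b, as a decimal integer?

897

941 = 1110101101
b = 1111000001
AND → 1110000001 = 897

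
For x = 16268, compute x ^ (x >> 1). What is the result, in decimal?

x = 11111110001100 = 16268
x>>1 = 01111111000110
XOR  = 10000001001010 = 8266
(x ^ (x >> 1) gives the standard binary-reflected Gray code of x.)

8266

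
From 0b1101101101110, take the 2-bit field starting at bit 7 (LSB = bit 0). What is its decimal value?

v = 1101101101110
Shift right by 7: 110110
Mask low 2 bits: 10 = 2

2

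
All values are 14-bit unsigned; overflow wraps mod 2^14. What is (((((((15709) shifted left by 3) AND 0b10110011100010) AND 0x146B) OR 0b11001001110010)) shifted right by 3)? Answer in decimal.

1614

15709 = 11110101011101
→ shifted left by 3 (mod 2^14) → 10101011101000 = 10984
0b10110011100010 = 10110011100010
→ AND → 10100011100000 = 10464
0x146B = 01010001101011
→ AND → 00000001100000 = 96
0b11001001110010 = 11001001110010
→ OR → 11001001110010 = 12914
→ shifted right by 3 → 00011001001110 = 1614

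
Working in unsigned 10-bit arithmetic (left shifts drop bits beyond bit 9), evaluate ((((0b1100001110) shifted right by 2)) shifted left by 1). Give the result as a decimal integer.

390

0b1100001110 = 1100001110
→ shifted right by 2 → 0011000011 = 195
→ shifted left by 1 (mod 2^10) → 0110000110 = 390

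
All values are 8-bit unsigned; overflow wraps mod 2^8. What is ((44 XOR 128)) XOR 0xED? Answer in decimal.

65

44 = 00101100
128 = 10000000
→ XOR → 10101100 = 172
0xED = 11101101
→ XOR → 01000001 = 65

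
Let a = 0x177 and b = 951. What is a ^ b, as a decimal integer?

0x177 = 0101110111
951 = 1110110111
XOR → 1011000000 = 704

704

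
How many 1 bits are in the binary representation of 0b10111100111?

n = 10111100111
Count the 1s: 1 + 1 + 1 + 1 + 1 + 1 + 1 + 1 = 8

8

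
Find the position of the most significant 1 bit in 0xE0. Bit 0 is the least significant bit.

0xE0 = 11100000
The topmost 1 is at position 7 (since 2^7 = 128 ≤ 224 < 256).

7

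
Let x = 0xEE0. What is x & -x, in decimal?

x = 111011100000 = 3808
-x (two's complement) = …000100100000
AND   = 000000100000 = 32
(x & -x isolates the lowest set bit of x.)

32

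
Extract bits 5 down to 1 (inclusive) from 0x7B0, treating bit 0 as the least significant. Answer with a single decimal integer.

24

v = 11110110000
Shift right by 1: 1111011000
Mask low 5 bits: 11000 = 24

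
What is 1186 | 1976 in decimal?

1186 = 10010100010
1976 = 11110111000
 OR → 11110111010 = 1978

1978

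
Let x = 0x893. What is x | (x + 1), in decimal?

2199

x = 100010010011 = 2195
x + 1 = 100010010100
OR    = 100010010111 = 2199
(x | (x + 1) sets the lowest cleared bit.)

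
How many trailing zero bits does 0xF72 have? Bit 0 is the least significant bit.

0xF72 = 111101110010
Trailing zeros: 1, so the lowest set bit is bit 1 (value 2).

1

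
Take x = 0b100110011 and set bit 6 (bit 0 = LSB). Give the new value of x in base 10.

371

x = 100110011
bit 6 is currently 0; set it via x | (1 << 6) = x | 64
→ 101110011 = 371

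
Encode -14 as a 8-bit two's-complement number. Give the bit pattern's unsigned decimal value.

242

14 in 8 bits: 00001110
Invert: 11110001
Add 1:  11110010 = 242
(Check: 2^8 - 14 = 256 - 14 = 242.)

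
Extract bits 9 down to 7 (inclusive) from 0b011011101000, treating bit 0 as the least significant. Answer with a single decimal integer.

v = 011011101000
Shift right by 7: 01101
Mask low 3 bits: 101 = 5

5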